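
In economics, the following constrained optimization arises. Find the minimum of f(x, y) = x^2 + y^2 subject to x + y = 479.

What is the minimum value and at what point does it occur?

Substitute y = 479 - x into f(x,y) = x^2 + y^2:
g(x) = x^2 + (479 - x)^2 = 2x^2 - 958x + 229441
g'(x) = 4x - 958 = 0  =>  x = 479/2
y = 479 - 479/2 = 479/2
Minimum value = (479/2)^2 + (479/2)^2 = 229441/2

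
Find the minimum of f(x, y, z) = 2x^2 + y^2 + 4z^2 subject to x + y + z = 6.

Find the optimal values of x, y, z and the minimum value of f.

Using Lagrange multipliers on f = 2x^2 + y^2 + 4z^2 with constraint x + y + z = 6:
Conditions: 2*2*x = lambda, 2*1*y = lambda, 2*4*z = lambda
So x = lambda/4, y = lambda/2, z = lambda/8
Substituting into constraint: lambda * (7/8) = 6
lambda = 48/7
x = 12/7, y = 24/7, z = 6/7
Minimum value = 144/7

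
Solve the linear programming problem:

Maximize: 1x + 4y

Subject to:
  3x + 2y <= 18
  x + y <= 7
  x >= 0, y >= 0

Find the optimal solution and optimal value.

Feasible vertices: (0, 0), (0, 7), (4, 3), (6, 0)
Objective 1x + 4y at each:
  (0, 0): 0
  (0, 7): 28
  (4, 3): 16
  (6, 0): 6
Maximum is 28 at (0, 7).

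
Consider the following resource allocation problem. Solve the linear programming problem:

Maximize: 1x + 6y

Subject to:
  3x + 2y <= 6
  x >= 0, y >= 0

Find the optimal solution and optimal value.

The feasible region has vertices at [(0, 0), (2, 0), (0, 3)].
Checking objective 1x + 6y at each vertex:
  (0, 0): 1*0 + 6*0 = 0
  (2, 0): 1*2 + 6*0 = 2
  (0, 3): 1*0 + 6*3 = 18
Maximum is 18 at (0, 3).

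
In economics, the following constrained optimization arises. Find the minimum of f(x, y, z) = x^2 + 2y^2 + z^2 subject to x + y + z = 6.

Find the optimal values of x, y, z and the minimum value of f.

Using Lagrange multipliers on f = x^2 + 2y^2 + z^2 with constraint x + y + z = 6:
Conditions: 2*1*x = lambda, 2*2*y = lambda, 2*1*z = lambda
So x = lambda/2, y = lambda/4, z = lambda/2
Substituting into constraint: lambda * (5/4) = 6
lambda = 24/5
x = 12/5, y = 6/5, z = 12/5
Minimum value = 72/5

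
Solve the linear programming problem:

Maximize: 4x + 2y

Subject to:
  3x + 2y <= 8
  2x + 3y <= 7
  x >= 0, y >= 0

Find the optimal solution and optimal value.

Feasible vertices: (0, 0), (0, 7/3), (2, 1), (8/3, 0)
Objective 4x + 2y at each:
  (0, 0): 0
  (0, 7/3): 14/3
  (2, 1): 10
  (8/3, 0): 32/3
Maximum is 32/3 at (8/3, 0).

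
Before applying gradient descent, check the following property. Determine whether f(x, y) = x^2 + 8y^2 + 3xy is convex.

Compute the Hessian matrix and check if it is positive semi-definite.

f(x,y) = x^2 + 8y^2 + 3xy
Hessian H = [[2, 3], [3, 16]]
trace(H) = 18, det(H) = 23
Eigenvalues: (18 +/- sqrt(232)) / 2 = 16.62, 1.384
Since both eigenvalues > 0, f is convex.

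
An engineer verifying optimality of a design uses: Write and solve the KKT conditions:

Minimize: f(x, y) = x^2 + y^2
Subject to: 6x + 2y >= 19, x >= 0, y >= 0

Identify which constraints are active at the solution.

KKT conditions for min x^2 + y^2 s.t. 6x + 2y >= 19, x >= 0, y >= 0:
Stationarity: 2x = mu*6 + mu_x, 2y = mu*2 + mu_y, with mu, mu_x, mu_y >= 0
Complementary slackness: mu*(6x + 2y - 19) = 0, mu_x*x = 0, mu_y*y = 0
(0, 0) is infeasible (6*0 + 2*0 < 19), so if mu = 0 stationarity would force x = mu_x/2 >= 0, y = mu_y/2 >= 0 with mu_x*x = mu_y*y = 0, i.e. x = y = 0: contradiction. Hence mu > 0 and 6x + 2y = 19 is active.
Try x > 0, y > 0 (so mu_x = mu_y = 0): x = 6*mu/2, y = 2*mu/2
Substitute: 6*(6*mu/2) + 2*(2*mu/2) = 19
  mu*40/2 = 19 => mu = 19/20
x* = 57/20 > 0, y* = 19/20 > 0, consistent with mu_x = mu_y = 0.
f is convex and the constraints are linear, so this KKT point is the global minimum.
f* = 361/40
Active constraints: 6x + 2y >= 19 (holds with equality, mu = 19/20 > 0); x >= 0 and y >= 0 are inactive (mu_x = mu_y = 0).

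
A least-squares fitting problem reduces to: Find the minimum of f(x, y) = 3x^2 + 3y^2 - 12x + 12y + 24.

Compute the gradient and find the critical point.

f(x,y) = 3x^2 + 3y^2 - 12x + 12y + 24
df/dx = 6x + (-12) = 0  =>  x = 2
df/dy = 6y + (12) = 0  =>  y = -2
f(2, -2) = 3*(2)^2 + 3*(-2)^2 + -12*(2) + 12*(-2) + 24 = 0
Hessian is diagonal with entries 6, 6 > 0, so this is a minimum.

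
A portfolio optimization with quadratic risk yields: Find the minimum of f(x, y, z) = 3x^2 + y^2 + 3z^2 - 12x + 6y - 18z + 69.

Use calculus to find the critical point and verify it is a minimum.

f(x,y,z) = 3x^2 + y^2 + 3z^2 - 12x + 6y - 18z + 69
df/dx = 6x + (-12) = 0 => x = 2
df/dy = 2y + (6) = 0 => y = -3
df/dz = 6z + (-18) = 0 => z = 3
f(2,-3,3) = 3*(2)^2 + 1*(-3)^2 + 3*(3)^2 + -12*(2) + 6*(-3) + -18*(3) + 69 = 21
Hessian is diagonal with entries 6, 2, 6 > 0, confirmed minimum.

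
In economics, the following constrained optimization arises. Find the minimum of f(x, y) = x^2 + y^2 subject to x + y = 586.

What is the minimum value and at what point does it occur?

Substitute y = 586 - x into f(x,y) = x^2 + y^2:
g(x) = x^2 + (586 - x)^2 = 2x^2 - 1172x + 343396
g'(x) = 4x - 1172 = 0  =>  x = 293
y = 586 - 293 = 293
Minimum value = 293^2 + 293^2 = 171698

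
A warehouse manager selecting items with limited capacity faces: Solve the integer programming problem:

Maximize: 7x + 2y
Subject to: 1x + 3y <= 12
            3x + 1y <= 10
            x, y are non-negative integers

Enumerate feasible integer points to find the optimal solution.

Constraint 1: 1x + 3y <= 12
Constraint 2: 3x + 1y <= 10
Feasible x range (need y >= 0): 0 <= x <= min(12/1, 10/3) => x in {0, ..., 3}.
Enumerate feasible integer points row by row (the coefficient of y is 2 > 0, so for each x the largest feasible y gives the best value):
  x = 0: y <= min((12 - 1*0)/3, (10 - 3*0)/1) => y in {0, ..., 4}; best 7*0 + 2*4 = 8
  x = 1: y <= min((12 - 1*1)/3, (10 - 3*1)/1) => y in {0, ..., 3}; best 7*1 + 2*3 = 13
  x = 2: y <= min((12 - 1*2)/3, (10 - 3*2)/1) => y in {0, ..., 3}; best 7*2 + 2*3 = 20
  x = 3: y <= min((12 - 1*3)/3, (10 - 3*3)/1) => y in {0, ..., 1}; best 7*3 + 2*1 = 23
The maximum 7x + 2y = 23 is achieved at x = 3, y = 1.
Check: 1*3 + 3*1 = 6 <= 12 and 3*3 + 1*1 = 10 <= 10.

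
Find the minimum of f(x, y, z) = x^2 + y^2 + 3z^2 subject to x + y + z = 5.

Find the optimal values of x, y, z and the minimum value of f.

Using Lagrange multipliers on f = x^2 + y^2 + 3z^2 with constraint x + y + z = 5:
Conditions: 2*1*x = lambda, 2*1*y = lambda, 2*3*z = lambda
So x = lambda/2, y = lambda/2, z = lambda/6
Substituting into constraint: lambda * (7/6) = 5
lambda = 30/7
x = 15/7, y = 15/7, z = 5/7
Minimum value = 75/7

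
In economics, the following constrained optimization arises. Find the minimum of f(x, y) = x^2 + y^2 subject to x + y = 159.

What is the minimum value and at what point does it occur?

Substitute y = 159 - x into f(x,y) = x^2 + y^2:
g(x) = x^2 + (159 - x)^2 = 2x^2 - 318x + 25281
g'(x) = 4x - 318 = 0  =>  x = 159/2
y = 159 - 159/2 = 159/2
Minimum value = (159/2)^2 + (159/2)^2 = 25281/2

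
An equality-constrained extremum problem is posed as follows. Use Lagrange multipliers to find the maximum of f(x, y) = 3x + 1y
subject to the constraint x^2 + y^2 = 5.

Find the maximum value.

Set up Lagrange conditions: grad f = lambda * grad g
  3 = 2*lambda*x
  1 = 2*lambda*y
From these: x/y = 3/1, so x = 3t, y = 1t for some t.
Substitute into constraint: (3t)^2 + (1t)^2 = 5
  t^2 * 10 = 5
  t = sqrt(5/10)
Maximum = 3*x + 1*y = (3^2 + 1^2)*t = 10 * sqrt(5/10) = sqrt(50)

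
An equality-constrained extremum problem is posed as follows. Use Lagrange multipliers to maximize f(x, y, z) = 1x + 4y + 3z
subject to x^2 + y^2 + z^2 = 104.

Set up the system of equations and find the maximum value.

Lagrange conditions: 1 = 2*lambda*x, 4 = 2*lambda*y, 3 = 2*lambda*z
So x:1 = y:4 = z:3, i.e. x = 1t, y = 4t, z = 3t
Constraint: t^2*(1^2 + 4^2 + 3^2) = 104
  t^2 * 26 = 104  =>  t = sqrt(4)
Maximum = 1*1t + 4*4t + 3*3t = 26*sqrt(4) = 52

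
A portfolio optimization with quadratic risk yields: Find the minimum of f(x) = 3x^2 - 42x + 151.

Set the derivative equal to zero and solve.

f(x) = 3x^2 - 42x + 151
f'(x) = 6x + (-42) = 0
x = 42/6 = 7
f(7) = 4
Since f''(x) = 6 > 0, this is a minimum.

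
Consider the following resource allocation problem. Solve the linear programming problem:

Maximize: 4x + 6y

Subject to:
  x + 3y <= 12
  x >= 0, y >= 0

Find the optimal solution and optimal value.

The feasible region has vertices at [(0, 0), (12, 0), (0, 4)].
Checking objective 4x + 6y at each vertex:
  (0, 0): 4*0 + 6*0 = 0
  (12, 0): 4*12 + 6*0 = 48
  (0, 4): 4*0 + 6*4 = 24
Maximum is 48 at (12, 0).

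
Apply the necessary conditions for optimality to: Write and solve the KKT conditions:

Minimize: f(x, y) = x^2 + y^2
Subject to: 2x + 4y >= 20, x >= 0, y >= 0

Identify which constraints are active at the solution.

KKT conditions for min x^2 + y^2 s.t. 2x + 4y >= 20, x >= 0, y >= 0:
Stationarity: 2x = mu*2 + mu_x, 2y = mu*4 + mu_y, with mu, mu_x, mu_y >= 0
Complementary slackness: mu*(2x + 4y - 20) = 0, mu_x*x = 0, mu_y*y = 0
(0, 0) is infeasible (2*0 + 4*0 < 20), so if mu = 0 stationarity would force x = mu_x/2 >= 0, y = mu_y/2 >= 0 with mu_x*x = mu_y*y = 0, i.e. x = y = 0: contradiction. Hence mu > 0 and 2x + 4y = 20 is active.
Try x > 0, y > 0 (so mu_x = mu_y = 0): x = 2*mu/2, y = 4*mu/2
Substitute: 2*(2*mu/2) + 4*(4*mu/2) = 20
  mu*20/2 = 20 => mu = 2
x* = 2 > 0, y* = 4 > 0, consistent with mu_x = mu_y = 0.
f is convex and the constraints are linear, so this KKT point is the global minimum.
f* = 20
Active constraints: 2x + 4y >= 20 (holds with equality, mu = 2 > 0); x >= 0 and y >= 0 are inactive (mu_x = mu_y = 0).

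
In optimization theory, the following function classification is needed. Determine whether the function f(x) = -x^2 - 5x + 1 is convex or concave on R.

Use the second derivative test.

f(x) = -x^2 - 5x + 1
f'(x) = -2x - 5
f''(x) = -2
Since f''(x) = -2 < 0 for all x, f is concave on R.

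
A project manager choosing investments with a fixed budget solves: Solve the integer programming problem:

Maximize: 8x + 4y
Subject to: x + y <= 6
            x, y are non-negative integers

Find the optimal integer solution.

Objective: 8x + 4y, constraint: x + y <= 6
Coefficient of x is 8 >= coefficient of y is 4, so allocate the entire budget to x.
Optimal: x = 6, y = 0, value = 48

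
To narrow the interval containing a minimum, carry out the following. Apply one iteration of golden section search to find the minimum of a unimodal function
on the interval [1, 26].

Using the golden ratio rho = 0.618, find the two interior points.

Golden section search on [1, 26].
Golden ratio rho = 0.618 (approx).
Interior points:
  x_1 = 1 + (1-0.618)*25 = 10.5500
  x_2 = 1 + 0.618*25 = 16.4500
Compare f(x_1) and f(x_2) to determine which subinterval to keep.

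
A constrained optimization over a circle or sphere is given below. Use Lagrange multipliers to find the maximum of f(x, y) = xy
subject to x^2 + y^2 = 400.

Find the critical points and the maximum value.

Lagrange conditions: y = 2*lambda*x and x = 2*lambda*y
If x = 0 then y = 0, violating the constraint, so x, y != 0.
Dividing: y/x = x/y => x^2 = y^2 => y = x or y = -x
Constraint: 2x^2 = 400 => x^2 = 200 => x = +/-sqrt(200)
Critical points: (sqrt(200), sqrt(200)), (-sqrt(200), -sqrt(200)), (sqrt(200), -sqrt(200)), (-sqrt(200), sqrt(200))
  y = x:  xy = x^2 = 200  at (sqrt(200), sqrt(200)) and (-sqrt(200), -sqrt(200))
  y = -x: xy = -x^2 = -200 at (sqrt(200), -sqrt(200)) and (-sqrt(200), sqrt(200))
Maximum xy = 200 at (sqrt(200), sqrt(200)) and (-sqrt(200), -sqrt(200))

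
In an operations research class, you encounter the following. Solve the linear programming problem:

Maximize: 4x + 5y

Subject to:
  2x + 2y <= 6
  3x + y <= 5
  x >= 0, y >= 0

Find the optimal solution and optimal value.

Feasible vertices: (0, 0), (0, 3), (1, 2), (5/3, 0)
Objective 4x + 5y at each:
  (0, 0): 0
  (0, 3): 15
  (1, 2): 14
  (5/3, 0): 20/3
Maximum is 15 at (0, 3).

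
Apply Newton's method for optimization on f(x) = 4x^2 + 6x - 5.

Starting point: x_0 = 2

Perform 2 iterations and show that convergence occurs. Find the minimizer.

f(x) = 4x^2 + 6x - 5, f'(x) = 8x + (6), f''(x) = 8
Step 1: f'(2) = 22, x_1 = 2 - 22/8 = -3/4
Step 2: f'(-3/4) = 0, x_2 = -3/4 (converged)
Newton's method converges in 1 step for quadratics.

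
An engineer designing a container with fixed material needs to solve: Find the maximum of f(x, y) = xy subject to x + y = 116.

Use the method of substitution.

Substitute y = 116 - x into f(x,y) = xy:
g(x) = x(116 - x) = 116x - x^2
g'(x) = 116 - 2x = 0  =>  x = 58
y = 116 - 58 = 58
Maximum value = 58 * 58 = 3364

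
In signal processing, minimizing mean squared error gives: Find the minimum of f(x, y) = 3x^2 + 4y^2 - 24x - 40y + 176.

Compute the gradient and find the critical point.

f(x,y) = 3x^2 + 4y^2 - 24x - 40y + 176
df/dx = 6x + (-24) = 0  =>  x = 4
df/dy = 8y + (-40) = 0  =>  y = 5
f(4, 5) = 3*(4)^2 + 4*(5)^2 + -24*(4) + -40*(5) + 176 = 28
Hessian is diagonal with entries 6, 8 > 0, so this is a minimum.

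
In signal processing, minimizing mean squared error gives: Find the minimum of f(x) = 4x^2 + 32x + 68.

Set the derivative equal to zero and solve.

f(x) = 4x^2 + 32x + 68
f'(x) = 8x + (32) = 0
x = -32/8 = -4
f(-4) = 4
Since f''(x) = 8 > 0, this is a minimum.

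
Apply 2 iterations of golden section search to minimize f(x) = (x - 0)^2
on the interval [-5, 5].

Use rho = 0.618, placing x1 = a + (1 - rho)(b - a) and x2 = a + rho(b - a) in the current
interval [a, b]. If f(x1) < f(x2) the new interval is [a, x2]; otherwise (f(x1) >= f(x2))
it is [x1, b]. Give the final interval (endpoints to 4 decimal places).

Golden section search for min of f(x) = (x - 0)^2 on [-5, 5].
Each step: x1 = a + (1 - rho)(b - a), x2 = a + rho(b - a); if f(x1) < f(x2) keep [a, x2], otherwise keep [x1, b].
Step 1: [-5.0000, 5.0000], x1=-1.1800 (f=1.3924), x2=1.1800 (f=1.3924); f(x1) = f(x2) (tie, not '<') => keep [-1.1800, 5.0000]
Step 2: [-1.1800, 5.0000], x1=1.1808 (f=1.3942), x2=2.6392 (f=6.9656); f(x1) < f(x2) => keep [-1.1800, 2.6392]
Final interval: [-1.1800, 2.6392]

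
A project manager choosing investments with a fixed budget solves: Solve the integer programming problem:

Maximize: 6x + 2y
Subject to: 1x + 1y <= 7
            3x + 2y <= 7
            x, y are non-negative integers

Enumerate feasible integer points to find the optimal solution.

Constraint 1: 1x + 1y <= 7
Constraint 2: 3x + 2y <= 7
Feasible x range (need y >= 0): 0 <= x <= min(7/1, 7/3) => x in {0, ..., 2}.
Enumerate feasible integer points row by row (the coefficient of y is 2 > 0, so for each x the largest feasible y gives the best value):
  x = 0: y <= min((7 - 1*0)/1, (7 - 3*0)/2) => y in {0, ..., 3}; best 6*0 + 2*3 = 6
  x = 1: y <= min((7 - 1*1)/1, (7 - 3*1)/2) => y in {0, ..., 2}; best 6*1 + 2*2 = 10
  x = 2: y <= min((7 - 1*2)/1, (7 - 3*2)/2) => y in {0}; best 6*2 + 2*0 = 12
The maximum 6x + 2y = 12 is achieved at x = 2, y = 0.
Check: 1*2 + 1*0 = 2 <= 7 and 3*2 + 2*0 = 6 <= 7.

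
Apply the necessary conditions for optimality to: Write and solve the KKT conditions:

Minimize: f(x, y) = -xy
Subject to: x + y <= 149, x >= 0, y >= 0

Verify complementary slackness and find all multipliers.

Problem: min -xy s.t. x + y <= 149 (multiplier lambda), x >= 0 (mu_x), y >= 0 (mu_y)
KKT stationarity: -y + lambda - mu_x = 0, -x + lambda - mu_y = 0, with lambda, mu_x, mu_y >= 0
Complementary slackness: lambda*(x + y - 149) = 0, mu_x*x = 0, mu_y*y = 0
If lambda = 0: y = -mu_x <= 0 and x = -mu_y <= 0 force x = y = 0 with f = 0; but x = y = 149/2 is feasible with f = -22201/4 < 0, so this is not the minimum. Hence lambda > 0 and x + y = 149.
Try x > 0, y > 0 (so mu_x = mu_y = 0): y = lambda, x = lambda => x = y = lambda
x + y = 149 => 2*lambda = 149 => lambda = 149/2
x* = y* = 149/2 > 0, consistent with mu_x = mu_y = 0.
(Any feasible point with x = 0 or y = 0 has f = 0 > -22201/4, so the minimum is not on those boundaries.)
min(-xy) = -22201/4 (i.e. max xy = 22201/4)
Multipliers: lambda = 149/2, mu_x = 0, mu_y = 0
Complementary slackness: lambda*(x + y - 149) = 149/2*(149/2 + 149/2 - 149) = 0, mu_x*x = 0*149/2 = 0, mu_y*y = 0*149/2 = 0. Satisfied.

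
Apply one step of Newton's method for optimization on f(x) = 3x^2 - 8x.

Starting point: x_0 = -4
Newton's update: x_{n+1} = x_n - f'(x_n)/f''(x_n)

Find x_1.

f(x) = 3x^2 - 8x
f'(x) = 6x + (-8), f''(x) = 6
Newton step: x_1 = x_0 - f'(x_0)/f''(x_0)
f'(-4) = -32
x_1 = -4 - -32/6 = 4/3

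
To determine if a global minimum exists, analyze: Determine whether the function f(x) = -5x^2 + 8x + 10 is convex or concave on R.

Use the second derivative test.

f(x) = -5x^2 + 8x + 10
f'(x) = -10x + 8
f''(x) = -10
Since f''(x) = -10 < 0 for all x, f is concave on R.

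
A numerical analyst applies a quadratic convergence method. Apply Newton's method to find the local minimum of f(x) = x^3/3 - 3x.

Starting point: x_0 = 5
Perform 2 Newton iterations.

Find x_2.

f(x) = x^3/3 - 3x
f'(x) = x^2 - 3, f''(x) = 2x
Newton update: x_{n+1} = x_n - (x_n^2 - 3)/(2*x_n)
Step 1: x_0 = 5, f'=22, f''=10, x_1 = 14/5
Step 2: x_1 = 14/5, f'=121/25, f''=28/5, x_2 = 271/140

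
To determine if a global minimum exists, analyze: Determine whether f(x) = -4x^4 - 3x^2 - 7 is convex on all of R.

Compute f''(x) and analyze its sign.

f(x) = -4x^4 - 3x^2 - 7
f'(x) = -16x^3 + -6x
f''(x) = -48x^2 + -6
f''(x) = -48x^2 + -6 <= -6 < 0 for all x
Therefore, f is concave on R.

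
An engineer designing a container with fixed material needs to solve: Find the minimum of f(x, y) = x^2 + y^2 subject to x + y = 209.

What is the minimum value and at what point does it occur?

Substitute y = 209 - x into f(x,y) = x^2 + y^2:
g(x) = x^2 + (209 - x)^2 = 2x^2 - 418x + 43681
g'(x) = 4x - 418 = 0  =>  x = 209/2
y = 209 - 209/2 = 209/2
Minimum value = (209/2)^2 + (209/2)^2 = 43681/2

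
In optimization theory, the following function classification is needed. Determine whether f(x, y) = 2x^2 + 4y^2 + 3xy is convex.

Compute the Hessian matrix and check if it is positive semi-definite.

f(x,y) = 2x^2 + 4y^2 + 3xy
Hessian H = [[4, 3], [3, 8]]
trace(H) = 12, det(H) = 23
Eigenvalues: (12 +/- sqrt(52)) / 2 = 9.606, 2.394
Since both eigenvalues > 0, f is convex.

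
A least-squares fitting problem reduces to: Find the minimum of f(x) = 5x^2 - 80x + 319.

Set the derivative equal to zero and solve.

f(x) = 5x^2 - 80x + 319
f'(x) = 10x + (-80) = 0
x = 80/10 = 8
f(8) = -1
Since f''(x) = 10 > 0, this is a minimum.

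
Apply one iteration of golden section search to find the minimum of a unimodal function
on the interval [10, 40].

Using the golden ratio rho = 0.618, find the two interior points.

Golden section search on [10, 40].
Golden ratio rho = 0.618 (approx).
Interior points:
  x_1 = 10 + (1-0.618)*30 = 21.4600
  x_2 = 10 + 0.618*30 = 28.5400
Compare f(x_1) and f(x_2) to determine which subinterval to keep.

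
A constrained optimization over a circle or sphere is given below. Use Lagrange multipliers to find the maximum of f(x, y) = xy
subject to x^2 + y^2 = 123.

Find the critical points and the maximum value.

Lagrange conditions: y = 2*lambda*x and x = 2*lambda*y
If x = 0 then y = 0, violating the constraint, so x, y != 0.
Dividing: y/x = x/y => x^2 = y^2 => y = x or y = -x
Constraint: 2x^2 = 123 => x^2 = 123/2 => x = +/-sqrt(123/2)
Critical points: (sqrt(123/2), sqrt(123/2)), (-sqrt(123/2), -sqrt(123/2)), (sqrt(123/2), -sqrt(123/2)), (-sqrt(123/2), sqrt(123/2))
  y = x:  xy = x^2 = 123/2  at (sqrt(123/2), sqrt(123/2)) and (-sqrt(123/2), -sqrt(123/2))
  y = -x: xy = -x^2 = -123/2 at (sqrt(123/2), -sqrt(123/2)) and (-sqrt(123/2), sqrt(123/2))
Maximum xy = 123/2 at (sqrt(123/2), sqrt(123/2)) and (-sqrt(123/2), -sqrt(123/2))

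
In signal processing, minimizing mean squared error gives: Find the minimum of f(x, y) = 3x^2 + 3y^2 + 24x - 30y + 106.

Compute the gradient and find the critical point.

f(x,y) = 3x^2 + 3y^2 + 24x - 30y + 106
df/dx = 6x + (24) = 0  =>  x = -4
df/dy = 6y + (-30) = 0  =>  y = 5
f(-4, 5) = 3*(-4)^2 + 3*(5)^2 + 24*(-4) + -30*(5) + 106 = -17
Hessian is diagonal with entries 6, 6 > 0, so this is a minimum.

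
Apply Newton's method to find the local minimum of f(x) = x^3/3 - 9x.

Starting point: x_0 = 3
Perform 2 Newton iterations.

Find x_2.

f(x) = x^3/3 - 9x
f'(x) = x^2 - 9, f''(x) = 2x
Newton update: x_{n+1} = x_n - (x_n^2 - 9)/(2*x_n)
Step 1: x_0 = 3, f'=0, f''=6, x_1 = 3
Step 2: x_1 = 3, f'=0, f''=6, x_2 = 3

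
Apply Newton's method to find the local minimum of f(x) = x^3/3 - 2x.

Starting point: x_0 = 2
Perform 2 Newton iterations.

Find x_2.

f(x) = x^3/3 - 2x
f'(x) = x^2 - 2, f''(x) = 2x
Newton update: x_{n+1} = x_n - (x_n^2 - 2)/(2*x_n)
Step 1: x_0 = 2, f'=2, f''=4, x_1 = 3/2
Step 2: x_1 = 3/2, f'=1/4, f''=3, x_2 = 17/12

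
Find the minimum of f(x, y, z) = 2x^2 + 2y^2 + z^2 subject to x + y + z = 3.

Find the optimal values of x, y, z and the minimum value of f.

Using Lagrange multipliers on f = 2x^2 + 2y^2 + z^2 with constraint x + y + z = 3:
Conditions: 2*2*x = lambda, 2*2*y = lambda, 2*1*z = lambda
So x = lambda/4, y = lambda/4, z = lambda/2
Substituting into constraint: lambda * (1) = 3
lambda = 3
x = 3/4, y = 3/4, z = 3/2
Minimum value = 9/2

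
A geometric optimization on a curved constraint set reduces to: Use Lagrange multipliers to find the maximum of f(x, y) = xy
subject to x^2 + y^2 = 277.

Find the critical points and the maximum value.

Lagrange conditions: y = 2*lambda*x and x = 2*lambda*y
If x = 0 then y = 0, violating the constraint, so x, y != 0.
Dividing: y/x = x/y => x^2 = y^2 => y = x or y = -x
Constraint: 2x^2 = 277 => x^2 = 277/2 => x = +/-sqrt(277/2)
Critical points: (sqrt(277/2), sqrt(277/2)), (-sqrt(277/2), -sqrt(277/2)), (sqrt(277/2), -sqrt(277/2)), (-sqrt(277/2), sqrt(277/2))
  y = x:  xy = x^2 = 277/2  at (sqrt(277/2), sqrt(277/2)) and (-sqrt(277/2), -sqrt(277/2))
  y = -x: xy = -x^2 = -277/2 at (sqrt(277/2), -sqrt(277/2)) and (-sqrt(277/2), sqrt(277/2))
Maximum xy = 277/2 at (sqrt(277/2), sqrt(277/2)) and (-sqrt(277/2), -sqrt(277/2))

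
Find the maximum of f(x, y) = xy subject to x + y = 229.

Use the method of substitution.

Substitute y = 229 - x into f(x,y) = xy:
g(x) = x(229 - x) = 229x - x^2
g'(x) = 229 - 2x = 0  =>  x = 229/2
y = 229 - 229/2 = 229/2
Maximum value = (229/2) * (229/2) = 52441/4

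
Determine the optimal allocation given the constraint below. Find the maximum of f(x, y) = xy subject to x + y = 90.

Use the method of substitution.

Substitute y = 90 - x into f(x,y) = xy:
g(x) = x(90 - x) = 90x - x^2
g'(x) = 90 - 2x = 0  =>  x = 45
y = 90 - 45 = 45
Maximum value = 45 * 45 = 2025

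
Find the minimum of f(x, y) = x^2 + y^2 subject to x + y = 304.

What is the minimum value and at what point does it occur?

Substitute y = 304 - x into f(x,y) = x^2 + y^2:
g(x) = x^2 + (304 - x)^2 = 2x^2 - 608x + 92416
g'(x) = 4x - 608 = 0  =>  x = 152
y = 304 - 152 = 152
Minimum value = 152^2 + 152^2 = 46208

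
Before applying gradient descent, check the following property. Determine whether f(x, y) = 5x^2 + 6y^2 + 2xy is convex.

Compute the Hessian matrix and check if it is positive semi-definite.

f(x,y) = 5x^2 + 6y^2 + 2xy
Hessian H = [[10, 2], [2, 12]]
trace(H) = 22, det(H) = 116
Eigenvalues: (22 +/- sqrt(20)) / 2 = 13.24, 8.764
Since both eigenvalues > 0, f is convex.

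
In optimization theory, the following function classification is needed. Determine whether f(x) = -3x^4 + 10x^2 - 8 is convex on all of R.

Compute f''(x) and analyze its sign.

f(x) = -3x^4 + 10x^2 - 8
f'(x) = -12x^3 + 20x
f''(x) = -36x^2 + 20
f''(x) = -36x^2 + 20 -> -inf as |x| -> inf
Therefore, f is not globally convex on R.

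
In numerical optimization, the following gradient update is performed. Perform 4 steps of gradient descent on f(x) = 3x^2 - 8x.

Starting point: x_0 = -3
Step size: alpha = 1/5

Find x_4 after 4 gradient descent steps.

f(x) = 3x^2 - 8x, f'(x) = 6x + (-8)
Step 1: f'(-3) = -26, x_1 = -3 - 1/5 * -26 = 11/5
Step 2: f'(11/5) = 26/5, x_2 = 11/5 - 1/5 * 26/5 = 29/25
Step 3: f'(29/25) = -26/25, x_3 = 29/25 - 1/5 * -26/25 = 171/125
Step 4: f'(171/125) = 26/125, x_4 = 171/125 - 1/5 * 26/125 = 829/625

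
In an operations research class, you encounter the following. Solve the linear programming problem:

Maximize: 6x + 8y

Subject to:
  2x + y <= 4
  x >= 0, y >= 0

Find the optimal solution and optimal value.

The feasible region has vertices at [(0, 0), (2, 0), (0, 4)].
Checking objective 6x + 8y at each vertex:
  (0, 0): 6*0 + 8*0 = 0
  (2, 0): 6*2 + 8*0 = 12
  (0, 4): 6*0 + 8*4 = 32
Maximum is 32 at (0, 4).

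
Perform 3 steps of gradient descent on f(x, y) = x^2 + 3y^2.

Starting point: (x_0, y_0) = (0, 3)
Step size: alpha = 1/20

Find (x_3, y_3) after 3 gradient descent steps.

f(x,y) = x^2 + 3y^2
grad_x = 2x + 0y, grad_y = 6y + 0x
Step 1: grad = (0, 18), (0, 21/10)
Step 2: grad = (0, 63/5), (0, 147/100)
Step 3: grad = (0, 441/50), (0, 1029/1000)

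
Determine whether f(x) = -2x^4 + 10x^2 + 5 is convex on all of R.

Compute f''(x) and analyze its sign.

f(x) = -2x^4 + 10x^2 + 5
f'(x) = -8x^3 + 20x
f''(x) = -24x^2 + 20
f''(x) = -24x^2 + 20 -> -inf as |x| -> inf
Therefore, f is not globally convex on R.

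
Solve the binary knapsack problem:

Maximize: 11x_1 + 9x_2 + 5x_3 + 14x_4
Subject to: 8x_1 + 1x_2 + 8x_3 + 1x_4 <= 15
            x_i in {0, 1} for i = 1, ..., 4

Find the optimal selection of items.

Items: item 1 (v=11, w=8), item 2 (v=9, w=1), item 3 (v=5, w=8), item 4 (v=14, w=1)
Capacity: 15
Checking all 16 subsets (w = total weight, v = total value):
  {}: w = 0, v = 0
  {1}: w = 8, v = 11
  {2}: w = 1, v = 9
  {3}: w = 8, v = 5
  {4}: w = 1, v = 14
  {1, 2}: w = 9, v = 20
  {1, 3}: w = 16 > 15, infeasible
  {1, 4}: w = 9, v = 25
  {2, 3}: w = 9, v = 14
  {2, 4}: w = 2, v = 23
  {3, 4}: w = 9, v = 19
  {1, 2, 3}: w = 17 > 15, infeasible
  {1, 2, 4}: w = 10, v = 34
  {1, 3, 4}: w = 17 > 15, infeasible
  {2, 3, 4}: w = 10, v = 28
  {1, 2, 3, 4}: w = 18 > 15, infeasible
Best feasible subset: items [1, 2, 4]
Total weight: 10 <= 15, total value: 34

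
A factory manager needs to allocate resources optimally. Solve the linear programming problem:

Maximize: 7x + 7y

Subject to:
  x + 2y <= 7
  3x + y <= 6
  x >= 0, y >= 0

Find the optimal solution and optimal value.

Feasible vertices: (0, 0), (0, 7/2), (1, 3), (2, 0)
Objective 7x + 7y at each:
  (0, 0): 0
  (0, 7/2): 49/2
  (1, 3): 28
  (2, 0): 14
Maximum is 28 at (1, 3).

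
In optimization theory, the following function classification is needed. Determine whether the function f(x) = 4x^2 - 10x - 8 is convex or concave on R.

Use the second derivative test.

f(x) = 4x^2 - 10x - 8
f'(x) = 8x - 10
f''(x) = 8
Since f''(x) = 8 > 0 for all x, f is convex on R.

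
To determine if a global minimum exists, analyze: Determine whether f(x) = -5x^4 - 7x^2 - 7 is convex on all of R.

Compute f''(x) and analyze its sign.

f(x) = -5x^4 - 7x^2 - 7
f'(x) = -20x^3 + -14x
f''(x) = -60x^2 + -14
f''(x) = -60x^2 + -14 <= -14 < 0 for all x
Therefore, f is concave on R.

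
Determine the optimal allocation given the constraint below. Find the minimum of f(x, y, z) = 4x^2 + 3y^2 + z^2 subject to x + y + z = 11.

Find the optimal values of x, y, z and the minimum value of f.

Using Lagrange multipliers on f = 4x^2 + 3y^2 + z^2 with constraint x + y + z = 11:
Conditions: 2*4*x = lambda, 2*3*y = lambda, 2*1*z = lambda
So x = lambda/8, y = lambda/6, z = lambda/2
Substituting into constraint: lambda * (19/24) = 11
lambda = 264/19
x = 33/19, y = 44/19, z = 132/19
Minimum value = 1452/19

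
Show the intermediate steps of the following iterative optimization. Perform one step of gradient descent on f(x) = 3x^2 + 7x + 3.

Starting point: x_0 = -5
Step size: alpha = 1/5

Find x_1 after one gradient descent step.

f(x) = 3x^2 + 7x + 3
f'(x) = 6x + 7
f'(-5) = 6*-5 + (7) = -23
x_1 = x_0 - alpha * f'(x_0) = -5 - 1/5 * -23 = -2/5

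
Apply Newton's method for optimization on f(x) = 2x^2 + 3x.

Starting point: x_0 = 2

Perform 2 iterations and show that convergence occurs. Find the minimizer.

f(x) = 2x^2 + 3x, f'(x) = 4x + (3), f''(x) = 4
Step 1: f'(2) = 11, x_1 = 2 - 11/4 = -3/4
Step 2: f'(-3/4) = 0, x_2 = -3/4 (converged)
Newton's method converges in 1 step for quadratics.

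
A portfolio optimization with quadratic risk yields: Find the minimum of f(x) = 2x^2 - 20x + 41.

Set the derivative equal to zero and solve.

f(x) = 2x^2 - 20x + 41
f'(x) = 4x + (-20) = 0
x = 20/4 = 5
f(5) = -9
Since f''(x) = 4 > 0, this is a minimum.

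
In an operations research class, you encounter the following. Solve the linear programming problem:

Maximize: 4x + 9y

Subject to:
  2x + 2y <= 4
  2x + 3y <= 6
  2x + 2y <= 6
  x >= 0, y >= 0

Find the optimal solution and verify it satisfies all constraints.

Feasible vertices: (0, 0), (0, 2), (2, 0)
Objective 4x + 9y at each vertex:
  (0, 0): 0
  (0, 2): 18
  (2, 0): 8
Maximum is 18 at (0, 2).
Verify constraints at (x, y) = (0, 2):
  2*0 + 2*2 = 4 <= 4 (active)
  2*0 + 3*2 = 6 <= 6 (active)
  2*0 + 2*2 = 4 <= 6
  x = 0 >= 0, y = 2 >= 0. All constraints satisfied.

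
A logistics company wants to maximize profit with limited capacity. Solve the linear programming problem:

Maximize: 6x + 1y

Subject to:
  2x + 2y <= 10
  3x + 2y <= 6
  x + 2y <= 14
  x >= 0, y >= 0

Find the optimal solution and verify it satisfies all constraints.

Feasible vertices: (0, 0), (0, 3), (2, 0)
Objective 6x + 1y at each vertex:
  (0, 0): 0
  (0, 3): 3
  (2, 0): 12
Maximum is 12 at (2, 0).
Verify constraints at (x, y) = (2, 0):
  2*2 + 2*0 = 4 <= 10
  3*2 + 2*0 = 6 <= 6 (active)
  1*2 + 2*0 = 2 <= 14
  x = 2 >= 0, y = 0 >= 0. All constraints satisfied.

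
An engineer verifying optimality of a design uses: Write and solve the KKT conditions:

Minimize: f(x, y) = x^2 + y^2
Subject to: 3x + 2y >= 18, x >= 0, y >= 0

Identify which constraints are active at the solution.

KKT conditions for min x^2 + y^2 s.t. 3x + 2y >= 18, x >= 0, y >= 0:
Stationarity: 2x = mu*3 + mu_x, 2y = mu*2 + mu_y, with mu, mu_x, mu_y >= 0
Complementary slackness: mu*(3x + 2y - 18) = 0, mu_x*x = 0, mu_y*y = 0
(0, 0) is infeasible (3*0 + 2*0 < 18), so if mu = 0 stationarity would force x = mu_x/2 >= 0, y = mu_y/2 >= 0 with mu_x*x = mu_y*y = 0, i.e. x = y = 0: contradiction. Hence mu > 0 and 3x + 2y = 18 is active.
Try x > 0, y > 0 (so mu_x = mu_y = 0): x = 3*mu/2, y = 2*mu/2
Substitute: 3*(3*mu/2) + 2*(2*mu/2) = 18
  mu*13/2 = 18 => mu = 36/13
x* = 54/13 > 0, y* = 36/13 > 0, consistent with mu_x = mu_y = 0.
f is convex and the constraints are linear, so this KKT point is the global minimum.
f* = 324/13
Active constraints: 3x + 2y >= 18 (holds with equality, mu = 36/13 > 0); x >= 0 and y >= 0 are inactive (mu_x = mu_y = 0).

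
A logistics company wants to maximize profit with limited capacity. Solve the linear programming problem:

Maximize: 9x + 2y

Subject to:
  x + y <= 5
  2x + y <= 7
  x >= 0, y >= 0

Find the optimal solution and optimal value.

Feasible vertices: (0, 0), (0, 5), (2, 3), (7/2, 0)
Objective 9x + 2y at each:
  (0, 0): 0
  (0, 5): 10
  (2, 3): 24
  (7/2, 0): 63/2
Maximum is 63/2 at (7/2, 0).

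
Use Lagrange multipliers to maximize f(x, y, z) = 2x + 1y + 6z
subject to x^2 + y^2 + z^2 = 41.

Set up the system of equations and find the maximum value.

Lagrange conditions: 2 = 2*lambda*x, 1 = 2*lambda*y, 6 = 2*lambda*z
So x:2 = y:1 = z:6, i.e. x = 2t, y = 1t, z = 6t
Constraint: t^2*(2^2 + 1^2 + 6^2) = 41
  t^2 * 41 = 41  =>  t = sqrt(1)
Maximum = 2*2t + 1*1t + 6*6t = 41*sqrt(1) = 41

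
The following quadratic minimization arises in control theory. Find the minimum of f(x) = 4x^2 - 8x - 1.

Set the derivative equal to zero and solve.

f(x) = 4x^2 - 8x - 1
f'(x) = 8x + (-8) = 0
x = 8/8 = 1
f(1) = -5
Since f''(x) = 8 > 0, this is a minimum.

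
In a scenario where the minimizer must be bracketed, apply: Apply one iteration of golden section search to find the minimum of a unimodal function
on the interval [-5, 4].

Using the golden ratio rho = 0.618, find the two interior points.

Golden section search on [-5, 4].
Golden ratio rho = 0.618 (approx).
Interior points:
  x_1 = -5 + (1-0.618)*9 = -1.5620
  x_2 = -5 + 0.618*9 = 0.5620
Compare f(x_1) and f(x_2) to determine which subinterval to keep.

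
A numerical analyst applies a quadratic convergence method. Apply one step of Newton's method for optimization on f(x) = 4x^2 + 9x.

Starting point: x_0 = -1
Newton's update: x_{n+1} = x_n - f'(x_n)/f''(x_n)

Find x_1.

f(x) = 4x^2 + 9x
f'(x) = 8x + (9), f''(x) = 8
Newton step: x_1 = x_0 - f'(x_0)/f''(x_0)
f'(-1) = 1
x_1 = -1 - 1/8 = -9/8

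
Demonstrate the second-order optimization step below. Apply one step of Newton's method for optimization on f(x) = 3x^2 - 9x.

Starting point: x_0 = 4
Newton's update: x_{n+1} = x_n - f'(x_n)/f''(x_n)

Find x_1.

f(x) = 3x^2 - 9x
f'(x) = 6x + (-9), f''(x) = 6
Newton step: x_1 = x_0 - f'(x_0)/f''(x_0)
f'(4) = 15
x_1 = 4 - 15/6 = 3/2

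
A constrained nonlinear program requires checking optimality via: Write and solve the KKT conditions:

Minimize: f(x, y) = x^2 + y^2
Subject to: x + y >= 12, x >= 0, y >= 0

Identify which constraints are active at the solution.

KKT conditions for min x^2 + y^2 s.t. 1x + 1y >= 12, x >= 0, y >= 0:
Stationarity: 2x = mu*1 + mu_x, 2y = mu*1 + mu_y, with mu, mu_x, mu_y >= 0
Complementary slackness: mu*(x + y - 12) = 0, mu_x*x = 0, mu_y*y = 0
(0, 0) is infeasible (1*0 + 1*0 < 12), so if mu = 0 stationarity would force x = mu_x/2 >= 0, y = mu_y/2 >= 0 with mu_x*x = mu_y*y = 0, i.e. x = y = 0: contradiction. Hence mu > 0 and x + y = 12 is active.
Try x > 0, y > 0 (so mu_x = mu_y = 0): x = 1*mu/2, y = 1*mu/2
Substitute: 1*(1*mu/2) + 1*(1*mu/2) = 12
  mu*2/2 = 12 => mu = 12
x* = 6 > 0, y* = 6 > 0, consistent with mu_x = mu_y = 0.
f is convex and the constraints are linear, so this KKT point is the global minimum.
f* = 72
Active constraints: x + y >= 12 (holds with equality, mu = 12 > 0); x >= 0 and y >= 0 are inactive (mu_x = mu_y = 0).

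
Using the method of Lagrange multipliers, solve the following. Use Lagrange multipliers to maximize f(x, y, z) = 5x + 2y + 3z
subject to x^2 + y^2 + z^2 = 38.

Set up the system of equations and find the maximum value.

Lagrange conditions: 5 = 2*lambda*x, 2 = 2*lambda*y, 3 = 2*lambda*z
So x:5 = y:2 = z:3, i.e. x = 5t, y = 2t, z = 3t
Constraint: t^2*(5^2 + 2^2 + 3^2) = 38
  t^2 * 38 = 38  =>  t = sqrt(1)
Maximum = 5*5t + 2*2t + 3*3t = 38*sqrt(1) = 38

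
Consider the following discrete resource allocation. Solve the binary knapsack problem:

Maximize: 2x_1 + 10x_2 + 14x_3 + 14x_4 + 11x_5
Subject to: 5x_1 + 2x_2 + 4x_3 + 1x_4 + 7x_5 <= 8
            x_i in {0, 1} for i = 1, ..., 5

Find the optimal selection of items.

Items: item 1 (v=2, w=5), item 2 (v=10, w=2), item 3 (v=14, w=4), item 4 (v=14, w=1), item 5 (v=11, w=7)
Capacity: 8
Checking all 32 subsets (w = total weight, v = total value):
  {}: w = 0, v = 0
  {1}: w = 5, v = 2
  {2}: w = 2, v = 10
  {3}: w = 4, v = 14
  {4}: w = 1, v = 14
  {5}: w = 7, v = 11
  {1, 2}: w = 7, v = 12
  {1, 3}: w = 9 > 8, infeasible
  {1, 4}: w = 6, v = 16
  {1, 5}: w = 12 > 8, infeasible
  {2, 3}: w = 6, v = 24
  {2, 4}: w = 3, v = 24
  {2, 5}: w = 9 > 8, infeasible
  {3, 4}: w = 5, v = 28
  {3, 5}: w = 11 > 8, infeasible
  {4, 5}: w = 8, v = 25
  {1, 2, 3}: w = 11 > 8, infeasible
  {1, 2, 4}: w = 8, v = 26
  {1, 2, 5}: w = 14 > 8, infeasible
  {1, 3, 4}: w = 10 > 8, infeasible
  {1, 3, 5}: w = 16 > 8, infeasible
  {1, 4, 5}: w = 13 > 8, infeasible
  {2, 3, 4}: w = 7, v = 38
  {2, 3, 5}: w = 13 > 8, infeasible
  {2, 4, 5}: w = 10 > 8, infeasible
  {3, 4, 5}: w = 12 > 8, infeasible
  {1, 2, 3, 4}: w = 12 > 8, infeasible
  {1, 2, 3, 5}: w = 18 > 8, infeasible
  {1, 2, 4, 5}: w = 15 > 8, infeasible
  {1, 3, 4, 5}: w = 17 > 8, infeasible
  {2, 3, 4, 5}: w = 14 > 8, infeasible
  {1, 2, 3, 4, 5}: w = 19 > 8, infeasible
Best feasible subset: items [2, 3, 4]
Total weight: 7 <= 8, total value: 38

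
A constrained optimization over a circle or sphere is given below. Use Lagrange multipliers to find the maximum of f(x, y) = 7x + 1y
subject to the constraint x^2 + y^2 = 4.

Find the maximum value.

Set up Lagrange conditions: grad f = lambda * grad g
  7 = 2*lambda*x
  1 = 2*lambda*y
From these: x/y = 7/1, so x = 7t, y = 1t for some t.
Substitute into constraint: (7t)^2 + (1t)^2 = 4
  t^2 * 50 = 4
  t = sqrt(4/50)
Maximum = 7*x + 1*y = (7^2 + 1^2)*t = 50 * sqrt(4/50) = sqrt(200)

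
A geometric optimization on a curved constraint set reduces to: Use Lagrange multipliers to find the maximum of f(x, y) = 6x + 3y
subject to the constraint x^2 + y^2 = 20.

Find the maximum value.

Set up Lagrange conditions: grad f = lambda * grad g
  6 = 2*lambda*x
  3 = 2*lambda*y
From these: x/y = 6/3, so x = 6t, y = 3t for some t.
Substitute into constraint: (6t)^2 + (3t)^2 = 20
  t^2 * 45 = 20
  t = sqrt(20/45)
Maximum = 6*x + 3*y = (6^2 + 3^2)*t = 45 * sqrt(20/45) = 30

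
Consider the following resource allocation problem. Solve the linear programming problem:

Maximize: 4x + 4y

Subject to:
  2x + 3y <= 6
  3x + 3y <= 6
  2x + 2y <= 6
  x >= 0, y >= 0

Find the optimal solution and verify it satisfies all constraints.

Feasible vertices: (0, 0), (0, 2), (2, 0)
Objective 4x + 4y at each vertex:
  (0, 0): 0
  (0, 2): 8
  (2, 0): 8
Maximum is 8 at (0, 2).
Verify constraints at (x, y) = (0, 2):
  2*0 + 3*2 = 6 <= 6 (active)
  3*0 + 3*2 = 6 <= 6 (active)
  2*0 + 2*2 = 4 <= 6
  x = 0 >= 0, y = 2 >= 0. All constraints satisfied.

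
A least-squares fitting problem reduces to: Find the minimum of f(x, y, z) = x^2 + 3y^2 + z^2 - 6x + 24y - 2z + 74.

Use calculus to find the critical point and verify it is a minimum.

f(x,y,z) = x^2 + 3y^2 + z^2 - 6x + 24y - 2z + 74
df/dx = 2x + (-6) = 0 => x = 3
df/dy = 6y + (24) = 0 => y = -4
df/dz = 2z + (-2) = 0 => z = 1
f(3,-4,1) = 1*(3)^2 + 3*(-4)^2 + 1*(1)^2 + -6*(3) + 24*(-4) + -2*(1) + 74 = 16
Hessian is diagonal with entries 2, 6, 2 > 0, confirmed minimum.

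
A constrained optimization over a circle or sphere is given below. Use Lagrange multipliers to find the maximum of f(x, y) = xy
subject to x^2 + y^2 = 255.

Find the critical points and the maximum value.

Lagrange conditions: y = 2*lambda*x and x = 2*lambda*y
If x = 0 then y = 0, violating the constraint, so x, y != 0.
Dividing: y/x = x/y => x^2 = y^2 => y = x or y = -x
Constraint: 2x^2 = 255 => x^2 = 255/2 => x = +/-sqrt(255/2)
Critical points: (sqrt(255/2), sqrt(255/2)), (-sqrt(255/2), -sqrt(255/2)), (sqrt(255/2), -sqrt(255/2)), (-sqrt(255/2), sqrt(255/2))
  y = x:  xy = x^2 = 255/2  at (sqrt(255/2), sqrt(255/2)) and (-sqrt(255/2), -sqrt(255/2))
  y = -x: xy = -x^2 = -255/2 at (sqrt(255/2), -sqrt(255/2)) and (-sqrt(255/2), sqrt(255/2))
Maximum xy = 255/2 at (sqrt(255/2), sqrt(255/2)) and (-sqrt(255/2), -sqrt(255/2))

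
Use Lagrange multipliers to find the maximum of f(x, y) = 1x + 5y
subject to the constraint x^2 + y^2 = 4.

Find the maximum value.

Set up Lagrange conditions: grad f = lambda * grad g
  1 = 2*lambda*x
  5 = 2*lambda*y
From these: x/y = 1/5, so x = 1t, y = 5t for some t.
Substitute into constraint: (1t)^2 + (5t)^2 = 4
  t^2 * 26 = 4
  t = sqrt(4/26)
Maximum = 1*x + 5*y = (1^2 + 5^2)*t = 26 * sqrt(4/26) = sqrt(104)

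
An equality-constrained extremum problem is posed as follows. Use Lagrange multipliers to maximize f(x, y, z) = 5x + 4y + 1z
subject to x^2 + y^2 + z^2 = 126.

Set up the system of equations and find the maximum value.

Lagrange conditions: 5 = 2*lambda*x, 4 = 2*lambda*y, 1 = 2*lambda*z
So x:5 = y:4 = z:1, i.e. x = 5t, y = 4t, z = 1t
Constraint: t^2*(5^2 + 4^2 + 1^2) = 126
  t^2 * 42 = 126  =>  t = sqrt(3)
Maximum = 5*5t + 4*4t + 1*1t = 42*sqrt(3) = sqrt(5292)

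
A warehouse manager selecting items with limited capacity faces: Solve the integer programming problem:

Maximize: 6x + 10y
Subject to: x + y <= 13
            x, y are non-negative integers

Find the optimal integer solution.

Objective: 6x + 10y, constraint: x + y <= 13
Coefficient of y is 10 > coefficient of x is 6, so allocate the entire budget to y.
Optimal: x = 0, y = 13, value = 130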